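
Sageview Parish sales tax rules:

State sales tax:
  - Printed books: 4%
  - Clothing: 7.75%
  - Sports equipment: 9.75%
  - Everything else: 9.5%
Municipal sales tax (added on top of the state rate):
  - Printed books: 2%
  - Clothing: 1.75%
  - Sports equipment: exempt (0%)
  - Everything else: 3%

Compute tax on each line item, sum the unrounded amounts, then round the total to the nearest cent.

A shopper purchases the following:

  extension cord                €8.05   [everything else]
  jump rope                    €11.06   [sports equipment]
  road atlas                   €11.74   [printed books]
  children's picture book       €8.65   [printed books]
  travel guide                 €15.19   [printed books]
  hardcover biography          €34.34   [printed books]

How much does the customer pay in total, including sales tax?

Extension cord €8.05: everything else → 9.5% + 3% municipal = 12.5% → €1.00625
Jump rope €11.06: sports equipment → 9.75% + 0% municipal = 9.75% → €1.07835
Road atlas €11.74: printed books → 4% + 2% municipal = 6% → €0.7044
Children's picture book €8.65: printed books → 4% + 2% municipal = 6% → €0.519
Travel guide €15.19: printed books → 4% + 2% municipal = 6% → €0.9114
Hardcover biography €34.34: printed books → 4% + 2% municipal = 6% → €2.0604
Subtotal = €89.03; unrounded tax = €6.2798 → €6.28; total due = €95.31

€95.31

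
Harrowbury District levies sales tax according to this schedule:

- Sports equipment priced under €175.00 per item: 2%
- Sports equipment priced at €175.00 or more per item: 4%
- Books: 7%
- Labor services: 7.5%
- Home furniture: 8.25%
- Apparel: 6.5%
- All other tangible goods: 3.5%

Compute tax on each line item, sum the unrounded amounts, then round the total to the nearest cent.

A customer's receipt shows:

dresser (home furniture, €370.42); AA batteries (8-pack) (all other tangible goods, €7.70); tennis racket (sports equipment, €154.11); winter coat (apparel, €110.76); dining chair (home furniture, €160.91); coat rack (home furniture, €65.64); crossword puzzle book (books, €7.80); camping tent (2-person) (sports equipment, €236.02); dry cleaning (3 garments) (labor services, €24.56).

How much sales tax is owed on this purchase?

€71.63

Dresser €370.42: home furniture → 8.25% → €30.55965
AA batteries (8-pack) €7.70: all other tangible goods → 3.5% → €0.2695
Tennis racket €154.11: sports equipment, under €175.00 → 2% → €3.0822
Winter coat €110.76: apparel → 6.5% → €7.1994
Dining chair €160.91: home furniture → 8.25% → €13.275075
Coat rack €65.64: home furniture → 8.25% → €5.4153
Crossword puzzle book €7.80: books → 7% → €0.546
Camping tent (2-person) €236.02: sports equipment, €175.00 or more → 4% → €9.4408
Dry cleaning (3 garments) €24.56: labor services → 7.5% → €1.842
Unrounded tax sum = €71.629925 → €71.63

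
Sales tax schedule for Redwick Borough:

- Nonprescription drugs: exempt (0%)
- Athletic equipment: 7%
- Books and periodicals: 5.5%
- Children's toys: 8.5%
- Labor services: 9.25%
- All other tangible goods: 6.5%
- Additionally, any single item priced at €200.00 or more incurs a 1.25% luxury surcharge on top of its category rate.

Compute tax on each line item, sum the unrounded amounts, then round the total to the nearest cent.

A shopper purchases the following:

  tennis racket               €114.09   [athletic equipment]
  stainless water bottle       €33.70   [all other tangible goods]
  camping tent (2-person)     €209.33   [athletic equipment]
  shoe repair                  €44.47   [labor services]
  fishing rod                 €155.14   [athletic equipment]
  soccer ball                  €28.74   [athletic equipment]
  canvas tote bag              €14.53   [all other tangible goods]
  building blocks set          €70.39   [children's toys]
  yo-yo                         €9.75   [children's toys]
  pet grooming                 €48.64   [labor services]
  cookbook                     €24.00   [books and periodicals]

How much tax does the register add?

Tennis racket €114.09: athletic equipment → 7% → €7.9863
Stainless water bottle €33.70: all other tangible goods → 6.5% → €2.1905
Camping tent (2-person) €209.33: athletic equipment → 7% + 1.25% surcharge = 8.25% → €17.269725
Shoe repair €44.47: labor services → 9.25% → €4.113475
Fishing rod €155.14: athletic equipment → 7% → €10.8598
Soccer ball €28.74: athletic equipment → 7% → €2.0118
Canvas tote bag €14.53: all other tangible goods → 6.5% → €0.94445
Building blocks set €70.39: children's toys → 8.5% → €5.98315
Yo-yo €9.75: children's toys → 8.5% → €0.82875
Pet grooming €48.64: labor services → 9.25% → €4.4992
Cookbook €24.00: books and periodicals → 5.5% → €1.32
Unrounded tax sum = €58.00715 → €58.01

€58.01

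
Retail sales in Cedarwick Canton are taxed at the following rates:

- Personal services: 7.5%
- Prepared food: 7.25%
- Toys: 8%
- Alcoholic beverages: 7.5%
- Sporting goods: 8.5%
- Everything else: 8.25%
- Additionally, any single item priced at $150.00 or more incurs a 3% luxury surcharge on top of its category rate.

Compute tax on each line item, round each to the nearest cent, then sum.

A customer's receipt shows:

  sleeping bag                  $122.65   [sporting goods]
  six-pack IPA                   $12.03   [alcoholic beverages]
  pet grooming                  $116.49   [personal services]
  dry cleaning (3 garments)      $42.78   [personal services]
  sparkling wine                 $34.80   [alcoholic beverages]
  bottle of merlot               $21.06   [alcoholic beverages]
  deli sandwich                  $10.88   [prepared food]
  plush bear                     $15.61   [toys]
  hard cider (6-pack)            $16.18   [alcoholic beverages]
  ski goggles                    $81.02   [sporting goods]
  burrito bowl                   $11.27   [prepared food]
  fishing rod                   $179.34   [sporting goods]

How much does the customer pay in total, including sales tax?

Sleeping bag $122.65: sporting goods → 8.5% → $10.43
Six-pack IPA $12.03: alcoholic beverages → 7.5% → $0.90
Pet grooming $116.49: personal services → 7.5% → $8.74
Dry cleaning (3 garments) $42.78: personal services → 7.5% → $3.21
Sparkling wine $34.80: alcoholic beverages → 7.5% → $2.61
Bottle of merlot $21.06: alcoholic beverages → 7.5% → $1.58
Deli sandwich $10.88: prepared food → 7.25% → $0.79
Plush bear $15.61: toys → 8% → $1.25
Hard cider (6-pack) $16.18: alcoholic beverages → 7.5% → $1.21
Ski goggles $81.02: sporting goods → 8.5% → $6.89
Burrito bowl $11.27: prepared food → 7.25% → $0.82
Fishing rod $179.34: sporting goods → 8.5% + 3% surcharge = 11.5% → $20.62
Subtotal = $664.11; tax = $59.05; total due = $723.16

$723.16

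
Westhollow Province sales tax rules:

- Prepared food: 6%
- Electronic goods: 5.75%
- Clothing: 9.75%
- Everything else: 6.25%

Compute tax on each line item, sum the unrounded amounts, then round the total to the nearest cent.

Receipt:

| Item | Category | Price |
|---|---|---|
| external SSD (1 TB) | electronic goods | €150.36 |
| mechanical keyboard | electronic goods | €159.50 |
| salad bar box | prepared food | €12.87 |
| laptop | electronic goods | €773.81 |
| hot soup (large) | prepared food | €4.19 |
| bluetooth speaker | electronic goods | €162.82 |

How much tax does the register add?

External SSD (1 TB) €150.36: electronic goods → 5.75% → €8.6457
Mechanical keyboard €159.50: electronic goods → 5.75% → €9.17125
Salad bar box €12.87: prepared food → 6% → €0.7722
Laptop €773.81: electronic goods → 5.75% → €44.494075
Hot soup (large) €4.19: prepared food → 6% → €0.2514
Bluetooth speaker €162.82: electronic goods → 5.75% → €9.36215
Unrounded tax sum = €72.696775 → €72.70

€72.70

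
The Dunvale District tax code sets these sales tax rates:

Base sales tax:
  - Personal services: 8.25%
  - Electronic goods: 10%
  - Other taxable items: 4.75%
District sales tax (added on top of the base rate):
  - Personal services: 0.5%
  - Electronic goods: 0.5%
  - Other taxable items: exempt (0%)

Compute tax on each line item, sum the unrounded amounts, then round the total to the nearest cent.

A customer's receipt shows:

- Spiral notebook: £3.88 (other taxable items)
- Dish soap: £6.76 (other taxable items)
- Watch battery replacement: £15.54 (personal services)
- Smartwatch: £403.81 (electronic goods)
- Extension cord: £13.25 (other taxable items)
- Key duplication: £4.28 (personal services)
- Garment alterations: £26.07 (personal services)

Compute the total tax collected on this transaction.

£47.55

Spiral notebook £3.88: other taxable items → 4.75% + 0% district = 4.75% → £0.1843
Dish soap £6.76: other taxable items → 4.75% + 0% district = 4.75% → £0.3211
Watch battery replacement £15.54: personal services → 8.25% + 0.5% district = 8.75% → £1.35975
Smartwatch £403.81: electronic goods → 10% + 0.5% district = 10.5% → £42.40005
Extension cord £13.25: other taxable items → 4.75% + 0% district = 4.75% → £0.629375
Key duplication £4.28: personal services → 8.25% + 0.5% district = 8.75% → £0.3745
Garment alterations £26.07: personal services → 8.25% + 0.5% district = 8.75% → £2.281125
Unrounded tax sum = £47.5502 → £47.55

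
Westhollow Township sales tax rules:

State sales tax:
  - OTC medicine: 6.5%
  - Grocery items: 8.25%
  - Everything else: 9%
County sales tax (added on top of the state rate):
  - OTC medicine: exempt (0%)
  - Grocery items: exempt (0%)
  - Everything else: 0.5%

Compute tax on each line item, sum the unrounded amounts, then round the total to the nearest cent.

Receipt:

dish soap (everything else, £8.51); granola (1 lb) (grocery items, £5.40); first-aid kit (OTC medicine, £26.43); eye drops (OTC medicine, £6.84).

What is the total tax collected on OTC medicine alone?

First-aid kit £26.43: OTC medicine → 6.5% + 0% county = 6.5% → £1.71795
Eye drops £6.84: OTC medicine → 6.5% + 0% county = 6.5% → £0.4446
Tax on OTC medicine: unrounded sum = £2.16255 → £2.16

£2.16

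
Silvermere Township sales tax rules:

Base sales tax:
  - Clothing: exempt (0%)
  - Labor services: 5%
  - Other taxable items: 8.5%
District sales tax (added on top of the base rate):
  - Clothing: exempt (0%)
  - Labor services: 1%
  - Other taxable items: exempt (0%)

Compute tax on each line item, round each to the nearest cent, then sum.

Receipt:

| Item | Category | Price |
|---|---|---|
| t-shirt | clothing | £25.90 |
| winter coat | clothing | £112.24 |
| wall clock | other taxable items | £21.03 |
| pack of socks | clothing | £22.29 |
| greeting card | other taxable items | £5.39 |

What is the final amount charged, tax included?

T-shirt £25.90: clothing → 0% + 0% district = 0% → £0.00
Winter coat £112.24: clothing → 0% + 0% district = 0% → £0.00
Wall clock £21.03: other taxable items → 8.5% + 0% district = 8.5% → £1.79
Pack of socks £22.29: clothing → 0% + 0% district = 0% → £0.00
Greeting card £5.39: other taxable items → 8.5% + 0% district = 8.5% → £0.46
Subtotal = £186.85; tax = £2.25; total due = £189.10

£189.10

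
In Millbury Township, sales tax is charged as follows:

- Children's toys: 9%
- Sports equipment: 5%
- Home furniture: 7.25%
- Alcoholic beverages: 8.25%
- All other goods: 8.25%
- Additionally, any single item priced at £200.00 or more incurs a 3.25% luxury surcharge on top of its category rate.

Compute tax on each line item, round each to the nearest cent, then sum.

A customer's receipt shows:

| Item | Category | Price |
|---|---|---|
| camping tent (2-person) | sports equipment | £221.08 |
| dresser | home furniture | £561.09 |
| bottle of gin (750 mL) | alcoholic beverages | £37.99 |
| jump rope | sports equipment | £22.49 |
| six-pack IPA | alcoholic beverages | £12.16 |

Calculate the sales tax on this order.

Camping tent (2-person) £221.08: sports equipment → 5% + 3.25% surcharge = 8.25% → £18.24
Dresser £561.09: home furniture → 7.25% + 3.25% surcharge = 10.5% → £58.91
Bottle of gin (750 mL) £37.99: alcoholic beverages → 8.25% → £3.13
Jump rope £22.49: sports equipment → 5% → £1.12
Six-pack IPA £12.16: alcoholic beverages → 8.25% → £1.00
Total tax = £18.24 + £58.91 + £3.13 + £1.12 + £1.00 = £82.40

£82.40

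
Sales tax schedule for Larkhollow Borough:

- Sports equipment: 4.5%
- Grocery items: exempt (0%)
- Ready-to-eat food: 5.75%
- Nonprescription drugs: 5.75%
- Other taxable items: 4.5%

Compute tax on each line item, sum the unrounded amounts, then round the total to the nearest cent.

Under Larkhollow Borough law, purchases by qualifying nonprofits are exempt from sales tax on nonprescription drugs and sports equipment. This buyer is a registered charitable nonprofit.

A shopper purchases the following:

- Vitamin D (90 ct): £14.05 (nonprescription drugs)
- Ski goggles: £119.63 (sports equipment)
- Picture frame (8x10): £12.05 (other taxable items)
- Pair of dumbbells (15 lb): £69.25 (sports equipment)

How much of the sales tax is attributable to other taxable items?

Picture frame (8x10) £12.05: other taxable items → 4.5% → £0.54225
Tax on other taxable items: unrounded sum = £0.54225 → £0.54

£0.54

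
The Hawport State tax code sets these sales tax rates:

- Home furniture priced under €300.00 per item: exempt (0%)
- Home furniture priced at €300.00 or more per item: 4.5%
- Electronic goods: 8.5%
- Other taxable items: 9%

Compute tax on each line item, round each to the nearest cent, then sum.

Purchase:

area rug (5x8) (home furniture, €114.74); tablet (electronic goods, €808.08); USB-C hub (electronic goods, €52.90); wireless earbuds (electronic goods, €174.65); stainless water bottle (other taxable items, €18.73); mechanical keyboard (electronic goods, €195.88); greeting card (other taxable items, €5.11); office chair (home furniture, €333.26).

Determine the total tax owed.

Area rug (5x8) €114.74: home furniture, under €300.00 → 0% → €0.00
Tablet €808.08: electronic goods → 8.5% → €68.69
USB-C hub €52.90: electronic goods → 8.5% → €4.50
Wireless earbuds €174.65: electronic goods → 8.5% → €14.85
Stainless water bottle €18.73: other taxable items → 9% → €1.69
Mechanical keyboard €195.88: electronic goods → 8.5% → €16.65
Greeting card €5.11: other taxable items → 9% → €0.46
Office chair €333.26: home furniture, €300.00 or more → 4.5% → €15.00
Total tax = €68.69 + €4.50 + €14.85 + €1.69 + €16.65 + €0.46 + €15.00 = €121.84

€121.84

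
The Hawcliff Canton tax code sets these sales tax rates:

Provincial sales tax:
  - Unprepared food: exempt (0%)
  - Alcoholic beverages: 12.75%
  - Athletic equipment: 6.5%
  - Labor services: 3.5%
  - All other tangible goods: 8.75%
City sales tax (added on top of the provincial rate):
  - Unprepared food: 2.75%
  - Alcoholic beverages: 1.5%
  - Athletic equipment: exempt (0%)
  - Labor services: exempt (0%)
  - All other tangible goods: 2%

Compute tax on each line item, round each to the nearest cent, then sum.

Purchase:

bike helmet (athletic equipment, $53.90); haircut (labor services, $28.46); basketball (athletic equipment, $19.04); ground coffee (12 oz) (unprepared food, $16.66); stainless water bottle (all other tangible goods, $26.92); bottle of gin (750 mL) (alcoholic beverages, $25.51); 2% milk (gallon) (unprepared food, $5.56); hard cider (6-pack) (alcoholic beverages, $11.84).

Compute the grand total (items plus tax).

$202.46

Bike helmet $53.90: athletic equipment → 6.5% + 0% city = 6.5% → $3.50
Haircut $28.46: labor services → 3.5% + 0% city = 3.5% → $1.00
Basketball $19.04: athletic equipment → 6.5% + 0% city = 6.5% → $1.24
Ground coffee (12 oz) $16.66: unprepared food → 0% + 2.75% city = 2.75% → $0.46
Stainless water bottle $26.92: all other tangible goods → 8.75% + 2% city = 10.75% → $2.89
Bottle of gin (750 mL) $25.51: alcoholic beverages → 12.75% + 1.5% city = 14.25% → $3.64
2% milk (gallon) $5.56: unprepared food → 0% + 2.75% city = 2.75% → $0.15
Hard cider (6-pack) $11.84: alcoholic beverages → 12.75% + 1.5% city = 14.25% → $1.69
Subtotal = $187.89; tax = $14.57; total due = $202.46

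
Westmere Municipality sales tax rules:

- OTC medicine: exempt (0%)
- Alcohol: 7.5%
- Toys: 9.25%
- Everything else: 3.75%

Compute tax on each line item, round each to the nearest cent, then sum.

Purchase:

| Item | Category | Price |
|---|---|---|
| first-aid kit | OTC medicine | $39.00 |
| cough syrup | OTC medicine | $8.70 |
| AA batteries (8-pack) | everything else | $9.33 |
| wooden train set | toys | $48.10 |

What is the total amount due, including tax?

First-aid kit $39.00: OTC medicine → 0% → $0.00
Cough syrup $8.70: OTC medicine → 0% → $0.00
AA batteries (8-pack) $9.33: everything else → 3.75% → $0.35
Wooden train set $48.10: toys → 9.25% → $4.45
Subtotal = $105.13; tax = $4.80; total due = $109.93

$109.93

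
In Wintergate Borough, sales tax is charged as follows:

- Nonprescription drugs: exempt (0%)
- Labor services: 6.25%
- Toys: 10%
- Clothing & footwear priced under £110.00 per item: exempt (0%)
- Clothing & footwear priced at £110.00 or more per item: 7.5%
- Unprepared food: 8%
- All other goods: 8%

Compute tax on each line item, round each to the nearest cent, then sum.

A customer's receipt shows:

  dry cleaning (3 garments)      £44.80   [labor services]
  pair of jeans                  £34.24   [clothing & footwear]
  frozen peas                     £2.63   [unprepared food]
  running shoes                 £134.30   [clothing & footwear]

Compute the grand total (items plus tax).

£229.05

Dry cleaning (3 garments) £44.80: labor services → 6.25% → £2.80
Pair of jeans £34.24: clothing & footwear, under £110.00 → 0% → £0.00
Frozen peas £2.63: unprepared food → 8% → £0.21
Running shoes £134.30: clothing & footwear, £110.00 or more → 7.5% → £10.07
Subtotal = £215.97; tax = £13.08; total due = £229.05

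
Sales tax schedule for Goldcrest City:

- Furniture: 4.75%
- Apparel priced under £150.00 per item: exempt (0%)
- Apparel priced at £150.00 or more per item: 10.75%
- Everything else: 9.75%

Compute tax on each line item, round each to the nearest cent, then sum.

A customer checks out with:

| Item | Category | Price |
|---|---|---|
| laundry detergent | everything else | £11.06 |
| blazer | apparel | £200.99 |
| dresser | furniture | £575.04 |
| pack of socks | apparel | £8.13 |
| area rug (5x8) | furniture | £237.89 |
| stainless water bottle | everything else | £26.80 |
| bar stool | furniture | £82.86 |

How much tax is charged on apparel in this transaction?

Blazer £200.99: apparel, £150.00 or more → 10.75% → £21.61
Pack of socks £8.13: apparel, under £150.00 → 0% → £0.00
Tax on apparel = £21.61 + £0.00 = £21.61

£21.61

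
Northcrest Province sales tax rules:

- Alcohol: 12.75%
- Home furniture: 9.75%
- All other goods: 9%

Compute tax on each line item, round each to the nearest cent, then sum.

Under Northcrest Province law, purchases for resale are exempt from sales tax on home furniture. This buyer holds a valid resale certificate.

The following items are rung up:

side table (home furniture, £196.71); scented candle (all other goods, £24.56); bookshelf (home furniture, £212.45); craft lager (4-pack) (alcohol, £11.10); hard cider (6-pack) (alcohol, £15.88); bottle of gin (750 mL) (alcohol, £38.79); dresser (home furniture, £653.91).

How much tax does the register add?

£10.60

Side table £196.71: home furniture, buyer-exempt → 0% → £0.00
Scented candle £24.56: all other goods → 9% → £2.21
Bookshelf £212.45: home furniture, buyer-exempt → 0% → £0.00
Craft lager (4-pack) £11.10: alcohol → 12.75% → £1.42
Hard cider (6-pack) £15.88: alcohol → 12.75% → £2.02
Bottle of gin (750 mL) £38.79: alcohol → 12.75% → £4.95
Dresser £653.91: home furniture, buyer-exempt → 0% → £0.00
Total tax = £2.21 + £1.42 + £2.02 + £4.95 = £10.60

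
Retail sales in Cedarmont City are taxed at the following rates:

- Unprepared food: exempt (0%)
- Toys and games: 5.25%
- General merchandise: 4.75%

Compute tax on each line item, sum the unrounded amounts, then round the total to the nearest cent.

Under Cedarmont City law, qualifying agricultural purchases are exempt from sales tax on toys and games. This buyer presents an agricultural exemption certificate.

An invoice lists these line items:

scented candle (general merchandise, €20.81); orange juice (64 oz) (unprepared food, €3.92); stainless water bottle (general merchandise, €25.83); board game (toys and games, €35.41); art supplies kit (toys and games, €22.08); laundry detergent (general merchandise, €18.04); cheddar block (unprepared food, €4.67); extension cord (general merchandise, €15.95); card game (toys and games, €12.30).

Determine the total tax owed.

Scented candle €20.81: general merchandise → 4.75% → €0.988475
Orange juice (64 oz) €3.92: unprepared food → 0% → €0.00
Stainless water bottle €25.83: general merchandise → 4.75% → €1.226925
Board game €35.41: toys and games, buyer-exempt → 0% → €0.00
Art supplies kit €22.08: toys and games, buyer-exempt → 0% → €0.00
Laundry detergent €18.04: general merchandise → 4.75% → €0.8569
Cheddar block €4.67: unprepared food → 0% → €0.00
Extension cord €15.95: general merchandise → 4.75% → €0.757625
Card game €12.30: toys and games, buyer-exempt → 0% → €0.00
Unrounded tax sum = €3.829925 → €3.83

€3.83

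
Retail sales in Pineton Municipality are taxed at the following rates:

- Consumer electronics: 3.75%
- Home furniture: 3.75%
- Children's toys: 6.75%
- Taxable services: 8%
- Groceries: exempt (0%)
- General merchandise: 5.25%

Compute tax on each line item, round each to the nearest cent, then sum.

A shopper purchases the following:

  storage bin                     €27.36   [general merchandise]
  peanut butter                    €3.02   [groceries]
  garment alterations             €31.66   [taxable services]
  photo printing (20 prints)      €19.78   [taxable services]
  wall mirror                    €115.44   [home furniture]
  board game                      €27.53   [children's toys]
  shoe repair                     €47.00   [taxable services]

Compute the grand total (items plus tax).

Storage bin €27.36: general merchandise → 5.25% → €1.44
Peanut butter €3.02: groceries → 0% → €0.00
Garment alterations €31.66: taxable services → 8% → €2.53
Photo printing (20 prints) €19.78: taxable services → 8% → €1.58
Wall mirror €115.44: home furniture → 3.75% → €4.33
Board game €27.53: children's toys → 6.75% → €1.86
Shoe repair €47.00: taxable services → 8% → €3.76
Subtotal = €271.79; tax = €15.50; total due = €287.29

€287.29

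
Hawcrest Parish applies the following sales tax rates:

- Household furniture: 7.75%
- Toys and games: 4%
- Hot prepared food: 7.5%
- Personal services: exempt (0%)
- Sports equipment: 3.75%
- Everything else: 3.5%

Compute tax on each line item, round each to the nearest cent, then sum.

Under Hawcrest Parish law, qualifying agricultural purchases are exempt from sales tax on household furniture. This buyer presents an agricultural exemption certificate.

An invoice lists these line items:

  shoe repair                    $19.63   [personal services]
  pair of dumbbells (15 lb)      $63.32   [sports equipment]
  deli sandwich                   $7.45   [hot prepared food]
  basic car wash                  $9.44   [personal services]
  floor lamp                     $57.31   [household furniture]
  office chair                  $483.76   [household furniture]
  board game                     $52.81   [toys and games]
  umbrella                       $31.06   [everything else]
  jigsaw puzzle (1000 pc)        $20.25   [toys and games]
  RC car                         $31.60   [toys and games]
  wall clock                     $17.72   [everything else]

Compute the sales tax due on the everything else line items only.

$1.71

Umbrella $31.06: everything else → 3.5% → $1.09
Wall clock $17.72: everything else → 3.5% → $0.62
Tax on everything else = $1.09 + $0.62 = $1.71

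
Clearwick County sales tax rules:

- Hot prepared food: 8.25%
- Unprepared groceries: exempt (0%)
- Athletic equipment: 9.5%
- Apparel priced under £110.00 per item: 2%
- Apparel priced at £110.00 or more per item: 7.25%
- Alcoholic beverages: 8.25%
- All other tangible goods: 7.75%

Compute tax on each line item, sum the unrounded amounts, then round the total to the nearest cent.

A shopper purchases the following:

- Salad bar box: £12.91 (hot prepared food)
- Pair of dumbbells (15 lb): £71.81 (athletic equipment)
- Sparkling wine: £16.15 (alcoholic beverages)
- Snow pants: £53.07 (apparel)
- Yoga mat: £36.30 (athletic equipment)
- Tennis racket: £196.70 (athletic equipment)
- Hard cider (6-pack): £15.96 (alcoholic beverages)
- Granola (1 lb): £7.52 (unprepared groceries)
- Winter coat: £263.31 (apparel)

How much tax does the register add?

£52.82

Salad bar box £12.91: hot prepared food → 8.25% → £1.065075
Pair of dumbbells (15 lb) £71.81: athletic equipment → 9.5% → £6.82195
Sparkling wine £16.15: alcoholic beverages → 8.25% → £1.332375
Snow pants £53.07: apparel, under £110.00 → 2% → £1.0614
Yoga mat £36.30: athletic equipment → 9.5% → £3.4485
Tennis racket £196.70: athletic equipment → 9.5% → £18.6865
Hard cider (6-pack) £15.96: alcoholic beverages → 8.25% → £1.3167
Granola (1 lb) £7.52: unprepared groceries → 0% → £0.00
Winter coat £263.31: apparel, £110.00 or more → 7.25% → £19.089975
Unrounded tax sum = £52.822475 → £52.82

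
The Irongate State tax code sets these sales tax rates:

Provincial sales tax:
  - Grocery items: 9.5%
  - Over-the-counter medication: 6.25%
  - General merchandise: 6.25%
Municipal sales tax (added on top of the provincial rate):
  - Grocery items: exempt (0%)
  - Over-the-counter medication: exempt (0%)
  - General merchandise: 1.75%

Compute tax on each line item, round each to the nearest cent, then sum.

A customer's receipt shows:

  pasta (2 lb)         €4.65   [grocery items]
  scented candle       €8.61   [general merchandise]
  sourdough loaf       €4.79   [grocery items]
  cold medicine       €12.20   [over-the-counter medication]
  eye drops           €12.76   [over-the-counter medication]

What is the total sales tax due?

Pasta (2 lb) €4.65: grocery items → 9.5% + 0% municipal = 9.5% → €0.44
Scented candle €8.61: general merchandise → 6.25% + 1.75% municipal = 8% → €0.69
Sourdough loaf €4.79: grocery items → 9.5% + 0% municipal = 9.5% → €0.46
Cold medicine €12.20: over-the-counter medication → 6.25% + 0% municipal = 6.25% → €0.76
Eye drops €12.76: over-the-counter medication → 6.25% + 0% municipal = 6.25% → €0.80
Total tax = €0.44 + €0.69 + €0.46 + €0.76 + €0.80 = €3.15

€3.15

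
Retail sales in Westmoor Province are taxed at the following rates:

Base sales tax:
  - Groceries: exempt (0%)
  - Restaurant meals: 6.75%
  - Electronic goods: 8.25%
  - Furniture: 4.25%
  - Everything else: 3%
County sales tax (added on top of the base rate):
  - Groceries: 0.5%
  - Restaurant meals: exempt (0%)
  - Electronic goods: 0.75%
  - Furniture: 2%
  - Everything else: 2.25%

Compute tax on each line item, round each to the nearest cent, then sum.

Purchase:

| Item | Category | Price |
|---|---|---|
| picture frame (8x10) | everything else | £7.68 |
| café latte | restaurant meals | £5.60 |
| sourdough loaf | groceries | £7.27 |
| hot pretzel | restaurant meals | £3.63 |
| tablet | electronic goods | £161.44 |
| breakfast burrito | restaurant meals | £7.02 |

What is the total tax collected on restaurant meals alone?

£1.10

Café latte £5.60: restaurant meals → 6.75% + 0% county = 6.75% → £0.38
Hot pretzel £3.63: restaurant meals → 6.75% + 0% county = 6.75% → £0.25
Breakfast burrito £7.02: restaurant meals → 6.75% + 0% county = 6.75% → £0.47
Tax on restaurant meals = £0.38 + £0.25 + £0.47 = £1.10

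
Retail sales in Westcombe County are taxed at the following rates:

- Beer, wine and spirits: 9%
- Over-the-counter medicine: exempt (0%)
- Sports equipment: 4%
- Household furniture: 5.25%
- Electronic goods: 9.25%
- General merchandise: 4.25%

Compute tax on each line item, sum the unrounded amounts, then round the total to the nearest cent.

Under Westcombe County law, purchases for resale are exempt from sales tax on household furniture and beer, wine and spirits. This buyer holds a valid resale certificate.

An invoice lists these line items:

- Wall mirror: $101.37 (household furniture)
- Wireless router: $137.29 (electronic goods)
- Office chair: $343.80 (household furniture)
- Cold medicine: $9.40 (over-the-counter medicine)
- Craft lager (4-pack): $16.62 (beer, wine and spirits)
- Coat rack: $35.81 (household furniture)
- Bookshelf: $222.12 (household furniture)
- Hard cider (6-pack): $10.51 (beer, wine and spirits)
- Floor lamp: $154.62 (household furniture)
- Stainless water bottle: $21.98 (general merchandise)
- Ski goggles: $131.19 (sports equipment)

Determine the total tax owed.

Wall mirror $101.37: household furniture, buyer-exempt → 0% → $0.00
Wireless router $137.29: electronic goods → 9.25% → $12.699325
Office chair $343.80: household furniture, buyer-exempt → 0% → $0.00
Cold medicine $9.40: over-the-counter medicine → 0% → $0.00
Craft lager (4-pack) $16.62: beer, wine and spirits, buyer-exempt → 0% → $0.00
Coat rack $35.81: household furniture, buyer-exempt → 0% → $0.00
Bookshelf $222.12: household furniture, buyer-exempt → 0% → $0.00
Hard cider (6-pack) $10.51: beer, wine and spirits, buyer-exempt → 0% → $0.00
Floor lamp $154.62: household furniture, buyer-exempt → 0% → $0.00
Stainless water bottle $21.98: general merchandise → 4.25% → $0.93415
Ski goggles $131.19: sports equipment → 4% → $5.2476
Unrounded tax sum = $18.881075 → $18.88

$18.88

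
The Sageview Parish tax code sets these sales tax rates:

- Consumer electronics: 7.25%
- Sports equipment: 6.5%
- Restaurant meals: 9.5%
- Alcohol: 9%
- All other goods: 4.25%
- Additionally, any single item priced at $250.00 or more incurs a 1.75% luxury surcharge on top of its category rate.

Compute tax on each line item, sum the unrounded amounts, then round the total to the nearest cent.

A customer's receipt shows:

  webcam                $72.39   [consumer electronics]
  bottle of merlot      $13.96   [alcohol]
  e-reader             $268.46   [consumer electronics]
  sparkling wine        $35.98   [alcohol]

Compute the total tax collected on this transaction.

Webcam $72.39: consumer electronics → 7.25% → $5.248275
Bottle of merlot $13.96: alcohol → 9% → $1.2564
E-reader $268.46: consumer electronics → 7.25% + 1.75% surcharge = 9% → $24.1614
Sparkling wine $35.98: alcohol → 9% → $3.2382
Unrounded tax sum = $33.904275 → $33.90

$33.90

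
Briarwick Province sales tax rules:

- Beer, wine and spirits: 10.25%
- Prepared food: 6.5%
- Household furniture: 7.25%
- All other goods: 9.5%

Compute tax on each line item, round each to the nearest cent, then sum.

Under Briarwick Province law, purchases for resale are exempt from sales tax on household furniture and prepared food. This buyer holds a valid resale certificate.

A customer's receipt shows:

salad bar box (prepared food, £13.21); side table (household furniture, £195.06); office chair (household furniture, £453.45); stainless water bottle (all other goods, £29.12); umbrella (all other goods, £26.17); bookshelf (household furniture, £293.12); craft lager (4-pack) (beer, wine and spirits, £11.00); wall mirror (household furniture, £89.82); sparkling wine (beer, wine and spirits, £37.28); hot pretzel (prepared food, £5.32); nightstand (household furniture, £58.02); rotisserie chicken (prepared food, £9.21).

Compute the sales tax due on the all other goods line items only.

Stainless water bottle £29.12: all other goods → 9.5% → £2.77
Umbrella £26.17: all other goods → 9.5% → £2.49
Tax on all other goods = £2.77 + £2.49 = £5.26

£5.26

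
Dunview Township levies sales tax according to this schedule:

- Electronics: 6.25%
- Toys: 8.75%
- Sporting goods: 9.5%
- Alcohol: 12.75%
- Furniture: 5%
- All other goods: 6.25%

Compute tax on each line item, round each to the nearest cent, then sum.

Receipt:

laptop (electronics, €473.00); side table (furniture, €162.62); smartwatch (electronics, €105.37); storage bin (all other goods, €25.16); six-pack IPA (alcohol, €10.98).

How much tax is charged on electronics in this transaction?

€36.15

Laptop €473.00: electronics → 6.25% → €29.56
Smartwatch €105.37: electronics → 6.25% → €6.59
Tax on electronics = €29.56 + €6.59 = €36.15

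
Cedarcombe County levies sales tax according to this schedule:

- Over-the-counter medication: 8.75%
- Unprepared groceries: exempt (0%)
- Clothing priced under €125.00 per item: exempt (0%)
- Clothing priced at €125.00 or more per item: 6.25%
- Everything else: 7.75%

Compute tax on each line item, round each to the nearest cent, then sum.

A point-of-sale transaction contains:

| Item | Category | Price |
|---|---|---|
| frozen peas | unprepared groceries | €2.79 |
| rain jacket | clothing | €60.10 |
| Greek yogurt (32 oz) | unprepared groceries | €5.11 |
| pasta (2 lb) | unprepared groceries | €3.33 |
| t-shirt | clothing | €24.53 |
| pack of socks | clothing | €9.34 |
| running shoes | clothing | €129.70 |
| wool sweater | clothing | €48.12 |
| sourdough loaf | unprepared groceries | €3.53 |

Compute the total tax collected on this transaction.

Frozen peas €2.79: unprepared groceries → 0% → €0.00
Rain jacket €60.10: clothing, under €125.00 → 0% → €0.00
Greek yogurt (32 oz) €5.11: unprepared groceries → 0% → €0.00
Pasta (2 lb) €3.33: unprepared groceries → 0% → €0.00
T-shirt €24.53: clothing, under €125.00 → 0% → €0.00
Pack of socks €9.34: clothing, under €125.00 → 0% → €0.00
Running shoes €129.70: clothing, €125.00 or more → 6.25% → €8.11
Wool sweater €48.12: clothing, under €125.00 → 0% → €0.00
Sourdough loaf €3.53: unprepared groceries → 0% → €0.00
Total tax = €8.11

€8.11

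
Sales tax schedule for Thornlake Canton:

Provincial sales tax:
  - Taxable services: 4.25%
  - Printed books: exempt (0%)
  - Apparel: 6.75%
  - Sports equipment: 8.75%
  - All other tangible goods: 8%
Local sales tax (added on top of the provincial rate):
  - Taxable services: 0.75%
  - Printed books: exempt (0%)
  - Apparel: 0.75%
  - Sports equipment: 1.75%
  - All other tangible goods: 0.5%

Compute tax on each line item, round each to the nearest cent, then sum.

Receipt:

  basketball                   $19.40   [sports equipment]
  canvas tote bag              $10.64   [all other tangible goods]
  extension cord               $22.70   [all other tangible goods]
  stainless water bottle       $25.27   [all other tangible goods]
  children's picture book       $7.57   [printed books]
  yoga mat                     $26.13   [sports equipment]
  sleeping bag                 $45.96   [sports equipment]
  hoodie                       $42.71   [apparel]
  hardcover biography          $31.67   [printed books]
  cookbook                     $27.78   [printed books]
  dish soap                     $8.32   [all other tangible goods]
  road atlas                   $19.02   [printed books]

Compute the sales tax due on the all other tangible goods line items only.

$5.69

Canvas tote bag $10.64: all other tangible goods → 8% + 0.5% local = 8.5% → $0.90
Extension cord $22.70: all other tangible goods → 8% + 0.5% local = 8.5% → $1.93
Stainless water bottle $25.27: all other tangible goods → 8% + 0.5% local = 8.5% → $2.15
Dish soap $8.32: all other tangible goods → 8% + 0.5% local = 8.5% → $0.71
Tax on all other tangible goods = $0.90 + $1.93 + $2.15 + $0.71 = $5.69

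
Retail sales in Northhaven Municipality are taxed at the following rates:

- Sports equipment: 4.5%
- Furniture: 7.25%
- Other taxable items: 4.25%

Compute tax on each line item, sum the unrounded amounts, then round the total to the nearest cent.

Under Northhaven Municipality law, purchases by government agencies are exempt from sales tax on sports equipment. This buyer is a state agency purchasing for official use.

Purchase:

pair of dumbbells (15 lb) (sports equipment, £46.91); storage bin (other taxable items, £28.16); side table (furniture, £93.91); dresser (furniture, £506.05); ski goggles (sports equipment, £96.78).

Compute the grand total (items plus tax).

Pair of dumbbells (15 lb) £46.91: sports equipment, buyer-exempt → 0% → £0.00
Storage bin £28.16: other taxable items → 4.25% → £1.1968
Side table £93.91: furniture → 7.25% → £6.808475
Dresser £506.05: furniture → 7.25% → £36.688625
Ski goggles £96.78: sports equipment, buyer-exempt → 0% → £0.00
Subtotal = £771.81; unrounded tax = £44.6939 → £44.69; total due = £816.50

£816.50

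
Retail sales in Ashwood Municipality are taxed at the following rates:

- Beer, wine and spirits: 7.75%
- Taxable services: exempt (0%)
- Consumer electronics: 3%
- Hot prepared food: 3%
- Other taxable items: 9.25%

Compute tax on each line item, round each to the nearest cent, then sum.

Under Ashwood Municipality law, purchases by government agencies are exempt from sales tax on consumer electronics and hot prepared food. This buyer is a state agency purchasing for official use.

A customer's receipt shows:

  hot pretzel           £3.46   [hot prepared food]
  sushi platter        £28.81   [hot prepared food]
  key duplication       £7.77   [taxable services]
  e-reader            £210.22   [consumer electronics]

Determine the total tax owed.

£0.00

Hot pretzel £3.46: hot prepared food, buyer-exempt → 0% → £0.00
Sushi platter £28.81: hot prepared food, buyer-exempt → 0% → £0.00
Key duplication £7.77: taxable services → 0% → £0.00
E-reader £210.22: consumer electronics, buyer-exempt → 0% → £0.00
Total tax = £0.00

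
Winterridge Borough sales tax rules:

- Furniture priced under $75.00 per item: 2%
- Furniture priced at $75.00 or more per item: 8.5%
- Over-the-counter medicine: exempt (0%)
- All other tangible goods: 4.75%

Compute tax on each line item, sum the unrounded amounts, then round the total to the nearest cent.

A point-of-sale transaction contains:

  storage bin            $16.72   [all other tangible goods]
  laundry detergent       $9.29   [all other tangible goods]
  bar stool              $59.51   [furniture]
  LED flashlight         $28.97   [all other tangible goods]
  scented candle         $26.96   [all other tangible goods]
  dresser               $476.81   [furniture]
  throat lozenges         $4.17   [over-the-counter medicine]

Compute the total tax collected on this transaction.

$45.61

Storage bin $16.72: all other tangible goods → 4.75% → $0.7942
Laundry detergent $9.29: all other tangible goods → 4.75% → $0.441275
Bar stool $59.51: furniture, under $75.00 → 2% → $1.1902
LED flashlight $28.97: all other tangible goods → 4.75% → $1.376075
Scented candle $26.96: all other tangible goods → 4.75% → $1.2806
Dresser $476.81: furniture, $75.00 or more → 8.5% → $40.52885
Throat lozenges $4.17: over-the-counter medicine → 0% → $0.00
Unrounded tax sum = $45.6112 → $45.61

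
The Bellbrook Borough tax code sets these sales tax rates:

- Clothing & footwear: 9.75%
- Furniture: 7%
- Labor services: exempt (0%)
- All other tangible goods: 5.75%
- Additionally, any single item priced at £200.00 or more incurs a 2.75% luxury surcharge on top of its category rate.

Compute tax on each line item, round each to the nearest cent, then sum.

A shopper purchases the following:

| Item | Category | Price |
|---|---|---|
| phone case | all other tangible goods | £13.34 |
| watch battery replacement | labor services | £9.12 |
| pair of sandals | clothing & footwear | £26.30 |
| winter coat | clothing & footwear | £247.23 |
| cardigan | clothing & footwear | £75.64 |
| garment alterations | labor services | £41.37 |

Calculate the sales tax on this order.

£41.60

Phone case £13.34: all other tangible goods → 5.75% → £0.77
Watch battery replacement £9.12: labor services → 0% → £0.00
Pair of sandals £26.30: clothing & footwear → 9.75% → £2.56
Winter coat £247.23: clothing & footwear → 9.75% + 2.75% surcharge = 12.5% → £30.90
Cardigan £75.64: clothing & footwear → 9.75% → £7.37
Garment alterations £41.37: labor services → 0% → £0.00
Total tax = £0.77 + £2.56 + £30.90 + £7.37 = £41.60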